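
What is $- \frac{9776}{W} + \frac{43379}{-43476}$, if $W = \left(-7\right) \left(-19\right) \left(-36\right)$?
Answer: $\frac{18110227}{17346924} \approx 1.044$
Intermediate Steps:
$W = -4788$ ($W = 133 \left(-36\right) = -4788$)
$- \frac{9776}{W} + \frac{43379}{-43476} = - \frac{9776}{-4788} + \frac{43379}{-43476} = \left(-9776\right) \left(- \frac{1}{4788}\right) + 43379 \left(- \frac{1}{43476}\right) = \frac{2444}{1197} - \frac{43379}{43476} = \frac{18110227}{17346924}$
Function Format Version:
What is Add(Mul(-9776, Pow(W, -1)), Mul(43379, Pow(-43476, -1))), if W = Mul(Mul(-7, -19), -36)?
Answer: Rational(18110227, 17346924) ≈ 1.0440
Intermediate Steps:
W = -4788 (W = Mul(133, -36) = -4788)
Add(Mul(-9776, Pow(W, -1)), Mul(43379, Pow(-43476, -1))) = Add(Mul(-9776, Pow(-4788, -1)), Mul(43379, Pow(-43476, -1))) = Add(Mul(-9776, Rational(-1, 4788)), Mul(43379, Rational(-1, 43476))) = Add(Rational(2444, 1197), Rational(-43379, 43476)) = Rational(18110227, 17346924)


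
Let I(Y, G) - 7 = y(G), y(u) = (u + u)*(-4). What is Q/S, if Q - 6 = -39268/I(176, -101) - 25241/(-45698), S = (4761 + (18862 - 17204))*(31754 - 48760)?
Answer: 1550434429/4065597236419180 ≈ 3.8135e-7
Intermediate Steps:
y(u) = -8*u (y(u) = (2*u)*(-4) = -8*u)
I(Y, G) = 7 - 8*G
S = -109161514 (S = (4761 + 1658)*(-17006) = 6419*(-17006) = -109161514)
Q = -1550434429/37243870 (Q = 6 + (-39268/(7 - 8*(-101)) - 25241/(-45698)) = 6 + (-39268/(7 + 808) - 25241*(-1/45698)) = 6 + (-39268/815 + 25241/45698) = 6 - 1773897649/37243870 = -1550434429/37243870 ≈ -41.629)
Q/S = -1550434429/37243870/(-109161514) = -1550434429/37243870*(-1/109161514) = 1550434429/4065597236419180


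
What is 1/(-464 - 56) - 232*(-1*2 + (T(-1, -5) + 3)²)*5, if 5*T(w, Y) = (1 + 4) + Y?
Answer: -4222401/520 ≈ -8120.0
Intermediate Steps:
T(w, Y) = 1 + Y/5 (T(w, Y) = ((1 + 4) + Y)/5 = (5 + Y)/5 = 1 + Y/5)
1/(-464 - 56) - 232*(-1*2 + (T(-1, -5) + 3)²)*5 = 1/(-464 - 56) - 232*(-1*2 + ((1 + (⅕)*(-5)) + 3)²)*5 = 1/(-520) - 232*(-2 + ((1 - 1) + 3)²)*5 = -1/520 - 232*(-2 + (0 + 3)²)*5 = -1/520 - 232*(-2 + 3²)*5 = -1/520 - 232*(-2 + 9)*5 = -1/520 - 1624*5 = -1/520 - 232*35 = -1/520 - 8120 = -4222401/520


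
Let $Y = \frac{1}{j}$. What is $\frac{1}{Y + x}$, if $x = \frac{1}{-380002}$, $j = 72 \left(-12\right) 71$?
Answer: $- \frac{11655421344}{220673} \approx -52818.0$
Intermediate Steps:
$j = -61344$ ($j = \left(-864\right) 71 = -61344$)
$x = - \frac{1}{380002} \approx -2.6316 \cdot 10^{-6}$
$Y = - \frac{1}{61344}$ ($Y = \frac{1}{-61344} = - \frac{1}{61344} \approx -1.6302 \cdot 10^{-5}$)
$\frac{1}{Y + x} = \frac{1}{- \frac{1}{61344} - \frac{1}{380002}} = \frac{1}{- \frac{220673}{11655421344}} = - \frac{11655421344}{220673}$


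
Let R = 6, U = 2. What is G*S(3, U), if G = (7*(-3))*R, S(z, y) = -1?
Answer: 126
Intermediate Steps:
G = -126 (G = (7*(-3))*6 = -21*6 = -126)
G*S(3, U) = -126*(-1) = 126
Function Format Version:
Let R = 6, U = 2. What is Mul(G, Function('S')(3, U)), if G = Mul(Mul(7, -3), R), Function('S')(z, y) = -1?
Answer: 126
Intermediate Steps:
G = -126 (G = Mul(Mul(7, -3), 6) = Mul(-21, 6) = -126)
Mul(G, Function('S')(3, U)) = Mul(-126, -1) = 126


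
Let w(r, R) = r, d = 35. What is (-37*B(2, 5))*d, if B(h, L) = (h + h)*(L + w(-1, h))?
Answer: -20720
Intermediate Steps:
B(h, L) = 2*h*(-1 + L) (B(h, L) = (h + h)*(L - 1) = (2*h)*(-1 + L) = 2*h*(-1 + L))
(-37*B(2, 5))*d = -74*2*(-1 + 5)*35 = -74*2*4*35 = -37*16*35 = -592*35 = -20720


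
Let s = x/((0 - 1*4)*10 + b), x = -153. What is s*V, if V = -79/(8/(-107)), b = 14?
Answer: 1293309/208 ≈ 6217.8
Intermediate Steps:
V = 8453/8 (V = -79/(8*(-1/107)) = -79/(-8/107) = -79*(-107/8) = 8453/8 ≈ 1056.6)
s = 153/26 (s = -153/((0 - 1*4)*10 + 14) = -153/((0 - 4)*10 + 14) = -153/(-4*10 + 14) = -153/(-40 + 14) = -153/(-26) = -153*(-1/26) = 153/26 ≈ 5.8846)
s*V = (153/26)*(8453/8) = 1293309/208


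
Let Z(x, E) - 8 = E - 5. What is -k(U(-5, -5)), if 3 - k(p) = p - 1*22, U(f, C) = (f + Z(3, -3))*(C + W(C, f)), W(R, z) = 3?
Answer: -15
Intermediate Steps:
Z(x, E) = 3 + E (Z(x, E) = 8 + (E - 5) = 8 + (-5 + E) = 3 + E)
U(f, C) = f*(3 + C) (U(f, C) = (f + (3 - 3))*(C + 3) = (f + 0)*(3 + C) = f*(3 + C))
k(p) = 25 - p (k(p) = 3 - (p - 1*22) = 3 - (p - 22) = 3 - (-22 + p) = 3 + (22 - p) = 25 - p)
-k(U(-5, -5)) = -(25 - (-5)*(3 - 5)) = -(25 - (-5)*(-2)) = -(25 - 1*10) = -(25 - 10) = -1*15 = -15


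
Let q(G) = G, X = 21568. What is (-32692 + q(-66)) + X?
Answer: -11190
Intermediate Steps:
(-32692 + q(-66)) + X = (-32692 - 66) + 21568 = -32758 + 21568 = -11190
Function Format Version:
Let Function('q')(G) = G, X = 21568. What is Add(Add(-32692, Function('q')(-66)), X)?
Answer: -11190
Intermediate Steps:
Add(Add(-32692, Function('q')(-66)), X) = Add(Add(-32692, -66), 21568) = Add(-32758, 21568) = -11190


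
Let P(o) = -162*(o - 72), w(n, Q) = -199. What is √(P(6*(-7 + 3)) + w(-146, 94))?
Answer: √15353 ≈ 123.91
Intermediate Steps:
P(o) = 11664 - 162*o (P(o) = -162*(-72 + o) = 11664 - 162*o)
√(P(6*(-7 + 3)) + w(-146, 94)) = √((11664 - 972*(-7 + 3)) - 199) = √((11664 - 972*(-4)) - 199) = √((11664 - 162*(-24)) - 199) = √((11664 + 3888) - 199) = √(15552 - 199) = √15353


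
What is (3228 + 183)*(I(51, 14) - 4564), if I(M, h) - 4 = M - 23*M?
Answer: -19381302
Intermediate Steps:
I(M, h) = 4 - 22*M (I(M, h) = 4 + (M - 23*M) = 4 - 22*M)
(3228 + 183)*(I(51, 14) - 4564) = (3228 + 183)*((4 - 22*51) - 4564) = 3411*((4 - 1122) - 4564) = 3411*(-1118 - 4564) = 3411*(-5682) = -19381302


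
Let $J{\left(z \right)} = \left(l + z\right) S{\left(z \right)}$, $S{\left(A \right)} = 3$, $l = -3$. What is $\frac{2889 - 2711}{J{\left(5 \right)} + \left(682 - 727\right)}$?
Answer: $- \frac{178}{39} \approx -4.5641$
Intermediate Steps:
$J{\left(z \right)} = -9 + 3 z$ ($J{\left(z \right)} = \left(-3 + z\right) 3 = -9 + 3 z$)
$\frac{2889 - 2711}{J{\left(5 \right)} + \left(682 - 727\right)} = \frac{2889 - 2711}{\left(-9 + 3 \cdot 5\right) + \left(682 - 727\right)} = \frac{178}{\left(-9 + 15\right) - 45} = \frac{178}{6 - 45} = \frac{178}{-39} = 178 \left(- \frac{1}{39}\right) = - \frac{178}{39}$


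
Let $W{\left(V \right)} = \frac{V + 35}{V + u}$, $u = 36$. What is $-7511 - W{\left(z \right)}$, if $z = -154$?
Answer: $- \frac{886417}{118} \approx -7512.0$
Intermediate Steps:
$W{\left(V \right)} = \frac{35 + V}{36 + V}$ ($W{\left(V \right)} = \frac{V + 35}{V + 36} = \frac{35 + V}{36 + V}$)
$-7511 - W{\left(z \right)} = -7511 - \frac{35 - 154}{36 - 154} = -7511 - \frac{1}{-118} \left(-119\right) = -7511 - \left(- \frac{1}{118}\right) \left(-119\right) = -7511 - \frac{119}{118} = - \frac{886417}{118}$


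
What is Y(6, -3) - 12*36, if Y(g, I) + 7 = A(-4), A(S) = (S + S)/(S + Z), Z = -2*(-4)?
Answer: -441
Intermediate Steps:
Z = 8
A(S) = 2*S/(8 + S) (A(S) = (S + S)/(S + 8) = (2*S)/(8 + S) = 2*S/(8 + S))
Y(g, I) = -9 (Y(g, I) = -7 + 2*(-4)/(8 - 4) = -7 + 2*(-4)/4 = -7 + 2*(-4)*(1/4) = -7 - 2 = -9)
Y(6, -3) - 12*36 = -9 - 12*36 = -9 - 432 = -441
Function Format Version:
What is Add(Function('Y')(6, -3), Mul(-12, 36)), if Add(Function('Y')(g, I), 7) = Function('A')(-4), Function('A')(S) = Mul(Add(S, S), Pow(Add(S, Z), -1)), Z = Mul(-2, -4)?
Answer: -441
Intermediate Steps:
Z = 8
Function('A')(S) = Mul(2, S, Pow(Add(8, S), -1)) (Function('A')(S) = Mul(Add(S, S), Pow(Add(S, 8), -1)) = Mul(Mul(2, S), Pow(Add(8, S), -1)) = Mul(2, S, Pow(Add(8, S), -1)))
Function('Y')(g, I) = -9 (Function('Y')(g, I) = Add(-7, Mul(2, -4, Pow(Add(8, -4), -1))) = Add(-7, Mul(2, -4, Pow(4, -1))) = Add(-7, Mul(2, -4, Rational(1, 4))) = Add(-7, -2) = -9)
Add(Function('Y')(6, -3), Mul(-12, 36)) = Add(-9, Mul(-12, 36)) = Add(-9, -432) = -441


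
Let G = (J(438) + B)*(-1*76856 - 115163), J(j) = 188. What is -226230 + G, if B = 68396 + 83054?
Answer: -29117603352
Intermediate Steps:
B = 151450
G = -29117377122 (G = (188 + 151450)*(-1*76856 - 115163) = 151638*(-76856 - 115163) = 151638*(-192019) = -29117377122)
-226230 + G = -226230 - 29117377122 = -29117603352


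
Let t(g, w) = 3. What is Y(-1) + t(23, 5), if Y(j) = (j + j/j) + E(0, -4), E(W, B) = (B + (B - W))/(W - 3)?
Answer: 17/3 ≈ 5.6667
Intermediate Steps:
E(W, B) = (-W + 2*B)/(-3 + W)
Y(j) = 11/3 + j (Y(j) = (j + j/j) + (-1*0 + 2*(-4))/(-3 + 0) = (j + 1) + (0 - 8)/(-3) = (1 + j) - ⅓*(-8) = (1 + j) + 8/3 = 11/3 + j)
Y(-1) + t(23, 5) = (11/3 - 1) + 3 = 8/3 + 3 = 17/3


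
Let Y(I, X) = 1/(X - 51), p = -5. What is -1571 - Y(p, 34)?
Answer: -26706/17 ≈ -1570.9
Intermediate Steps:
Y(I, X) = 1/(-51 + X)
-1571 - Y(p, 34) = -1571 - 1/(-51 + 34) = -1571 - 1/(-17) = -1571 - 1*(-1/17) = -1571 + 1/17 = -26706/17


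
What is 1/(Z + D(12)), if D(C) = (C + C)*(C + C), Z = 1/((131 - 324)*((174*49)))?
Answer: 1645518/947818367 ≈ 0.0017361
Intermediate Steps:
Z = -1/1645518 (Z = 1/(-193*8526) = -1/193*1/8526 = -1/1645518 ≈ -6.0771e-7)
D(C) = 4*C² (D(C) = (2*C)*(2*C) = 4*C²)
1/(Z + D(12)) = 1/(-1/1645518 + 4*12²) = 1/(-1/1645518 + 4*144) = 1/(-1/1645518 + 576) = 1/(947818367/1645518) = 1645518/947818367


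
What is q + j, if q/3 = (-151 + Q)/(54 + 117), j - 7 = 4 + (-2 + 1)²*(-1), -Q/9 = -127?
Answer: 1562/57 ≈ 27.404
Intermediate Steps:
Q = 1143 (Q = -9*(-127) = 1143)
j = 10 (j = 7 + (4 + (-2 + 1)²*(-1)) = 7 + (4 + (-1)²*(-1)) = 7 + (4 + 1*(-1)) = 7 + (4 - 1) = 7 + 3 = 10)
q = 992/57 (q = 3*((-151 + 1143)/(54 + 117)) = 3*(992/171) = 992/57 ≈ 17.404)
q + j = 992/57 + 10 = 1562/57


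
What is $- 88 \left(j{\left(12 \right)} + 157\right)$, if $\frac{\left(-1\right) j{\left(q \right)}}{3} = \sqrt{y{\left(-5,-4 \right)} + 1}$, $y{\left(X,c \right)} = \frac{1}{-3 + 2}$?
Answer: $-13816$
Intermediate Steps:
$y{\left(X,c \right)} = -1$ ($y{\left(X,c \right)} = \frac{1}{-1} = -1$)
$j{\left(q \right)} = 0$ ($j{\left(q \right)} = - 3 \sqrt{-1 + 1} = - 3 \sqrt{0} = \left(-3\right) 0 = 0$)
$- 88 \left(j{\left(12 \right)} + 157\right) = - 88 \left(0 + 157\right) = \left(-88\right) 157 = -13816$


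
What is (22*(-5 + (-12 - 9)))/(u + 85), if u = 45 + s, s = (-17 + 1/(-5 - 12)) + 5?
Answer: -9724/2005 ≈ -4.8499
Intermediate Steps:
s = -205/17 (s = (-17 + 1/(-17)) + 5 = (-17 - 1/17) + 5 = -290/17 + 5 = -205/17 ≈ -12.059)
u = 560/17 (u = 45 - 205/17 = 560/17 ≈ 32.941)
(22*(-5 + (-12 - 9)))/(u + 85) = (22*(-5 + (-12 - 9)))/(560/17 + 85) = (22*(-5 - 21))/(2005/17) = 17*(22*(-26))/2005 = (17/2005)*(-572) = -9724/2005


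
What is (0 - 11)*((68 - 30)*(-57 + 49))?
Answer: 3344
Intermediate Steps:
(0 - 11)*((68 - 30)*(-57 + 49)) = -418*(-8) = -11*(-304) = 3344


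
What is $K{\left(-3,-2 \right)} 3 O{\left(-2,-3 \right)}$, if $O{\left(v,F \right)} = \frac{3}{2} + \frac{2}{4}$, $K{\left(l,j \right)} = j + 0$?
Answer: $-12$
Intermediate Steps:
$K{\left(l,j \right)} = j$
$O{\left(v,F \right)} = 2$ ($O{\left(v,F \right)} = 3 \cdot \frac{1}{2} + 2 \cdot \frac{1}{4} = \frac{3}{2} + \frac{1}{2} = 2$)
$K{\left(-3,-2 \right)} 3 O{\left(-2,-3 \right)} = \left(-2\right) 3 \cdot 2 = \left(-6\right) 2 = -12$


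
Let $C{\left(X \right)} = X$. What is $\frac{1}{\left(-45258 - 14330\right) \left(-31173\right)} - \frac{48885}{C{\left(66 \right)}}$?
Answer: $- \frac{15134280458779}{20432903964} \approx -740.68$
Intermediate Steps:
$\frac{1}{\left(-45258 - 14330\right) \left(-31173\right)} - \frac{48885}{C{\left(66 \right)}} = \frac{1}{\left(-45258 - 14330\right) \left(-31173\right)} - \frac{48885}{66} = \frac{1}{-59588} \left(- \frac{1}{31173}\right) - \frac{16295}{22} = \left(- \frac{1}{59588}\right) \left(- \frac{1}{31173}\right) - \frac{16295}{22} = \frac{1}{1857536724} - \frac{16295}{22} = - \frac{15134280458779}{20432903964}$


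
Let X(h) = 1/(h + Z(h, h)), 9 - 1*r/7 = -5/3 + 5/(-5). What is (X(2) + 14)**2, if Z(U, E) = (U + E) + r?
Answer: 13579225/69169 ≈ 196.32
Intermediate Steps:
r = 245/3 (r = 63 - 7*(-5/3 + 5/(-5)) = 63 - 7*(-5*1/3 + 5*(-1/5)) = 63 - 7*(-5/3 - 1) = 63 - 7*(-8/3) = 63 + 56/3 = 245/3 ≈ 81.667)
Z(U, E) = 245/3 + E + U (Z(U, E) = (U + E) + 245/3 = (E + U) + 245/3 = 245/3 + E + U)
X(h) = 1/(245/3 + 3*h) (X(h) = 1/(h + (245/3 + h + h)) = 1/(h + (245/3 + 2*h)) = 1/(245/3 + 3*h))
(X(2) + 14)**2 = (3/(245 + 9*2) + 14)**2 = (3/(245 + 18) + 14)**2 = (3/263 + 14)**2 = (3685/263)**2 = 13579225/69169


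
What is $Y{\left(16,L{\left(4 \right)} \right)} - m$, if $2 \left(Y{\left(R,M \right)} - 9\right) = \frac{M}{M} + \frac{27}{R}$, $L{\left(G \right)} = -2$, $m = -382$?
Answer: $\frac{12555}{32} \approx 392.34$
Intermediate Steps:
$Y{\left(R,M \right)} = \frac{19}{2} + \frac{27}{2 R}$ ($Y{\left(R,M \right)} = 9 + \frac{\frac{M}{M} + \frac{27}{R}}{2} = 9 + \frac{1 + \frac{27}{R}}{2} = 9 + \left(\frac{1}{2} + \frac{27}{2 R}\right) = \frac{19}{2} + \frac{27}{2 R}$)
$Y{\left(16,L{\left(4 \right)} \right)} - m = \frac{27 + 19 \cdot 16}{2 \cdot 16} - -382 = \frac{1}{2} \cdot \frac{1}{16} \left(27 + 304\right) + 382 = \frac{1}{2} \cdot \frac{1}{16} \cdot 331 + 382 = \frac{331}{32} + 382 = \frac{12555}{32}$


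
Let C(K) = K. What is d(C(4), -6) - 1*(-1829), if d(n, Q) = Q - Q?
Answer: 1829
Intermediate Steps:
d(n, Q) = 0
d(C(4), -6) - 1*(-1829) = 0 - 1*(-1829) = 0 + 1829 = 1829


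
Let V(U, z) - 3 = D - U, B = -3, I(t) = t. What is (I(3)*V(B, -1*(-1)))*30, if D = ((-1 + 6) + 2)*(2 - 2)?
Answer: 540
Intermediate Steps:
D = 0 (D = (5 + 2)*0 = 7*0 = 0)
V(U, z) = 3 - U (V(U, z) = 3 + (0 - U) = 3 - U)
(I(3)*V(B, -1*(-1)))*30 = (3*(3 - 1*(-3)))*30 = (3*(3 + 3))*30 = (3*6)*30 = 18*30 = 540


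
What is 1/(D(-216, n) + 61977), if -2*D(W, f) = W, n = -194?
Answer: 1/62085 ≈ 1.6107e-5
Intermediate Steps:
D(W, f) = -W/2
1/(D(-216, n) + 61977) = 1/(-½*(-216) + 61977) = 1/(108 + 61977) = 1/62085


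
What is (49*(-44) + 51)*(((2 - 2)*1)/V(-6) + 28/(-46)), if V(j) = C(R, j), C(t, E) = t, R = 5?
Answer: 29470/23 ≈ 1281.3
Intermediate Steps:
V(j) = 5
(49*(-44) + 51)*(((2 - 2)*1)/V(-6) + 28/(-46)) = (49*(-44) + 51)*(((2 - 2)*1)/5 + 28/(-46)) = (-2156 + 51)*((0*1)*(⅕) + 28*(-1/46)) = -2105*(0*(⅕) - 14/23) = -2105*(0 - 14/23) = -2105*(-14/23) = 29470/23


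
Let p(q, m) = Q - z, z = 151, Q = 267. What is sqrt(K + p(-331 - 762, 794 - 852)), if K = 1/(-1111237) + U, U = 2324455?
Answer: sqrt(2870491083491311262)/1111237 ≈ 1524.7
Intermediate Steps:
K = 2583020400834/1111237 (K = 1/(-1111237) + 2324455 = -1/1111237 + 2324455 = 2583020400834/1111237 ≈ 2.3245e+6)
p(q, m) = 116 (p(q, m) = 267 - 1*151 = 267 - 151 = 116)
sqrt(K + p(-331 - 762, 794 - 852)) = sqrt(2583020400834/1111237 + 116) = sqrt(2583149304326/1111237) = sqrt(2870491083491311262)/1111237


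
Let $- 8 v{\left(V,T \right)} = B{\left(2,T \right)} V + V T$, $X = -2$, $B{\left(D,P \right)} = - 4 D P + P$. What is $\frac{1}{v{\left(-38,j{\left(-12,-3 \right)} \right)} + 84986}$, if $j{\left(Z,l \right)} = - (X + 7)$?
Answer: $\frac{2}{170257} \approx 1.1747 \cdot 10^{-5}$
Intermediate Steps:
$B{\left(D,P \right)} = P - 4 D P$ ($B{\left(D,P \right)} = - 4 D P + P = P - 4 D P$)
$j{\left(Z,l \right)} = -5$ ($j{\left(Z,l \right)} = - (-2 + 7) = \left(-1\right) 5 = -5$)
$v{\left(V,T \right)} = \frac{3 T V}{4}$ ($v{\left(V,T \right)} = - \frac{T \left(1 - 8\right) V + V T}{8} = - \frac{T \left(1 - 8\right) V + T V}{8} = - \frac{T \left(-7\right) V + T V}{8} = - \frac{- 7 T V + T V}{8} = - \frac{\left(-6\right) T V}{8} = \frac{3 T V}{4}$)
$\frac{1}{v{\left(-38,j{\left(-12,-3 \right)} \right)} + 84986} = \frac{1}{\frac{3}{4} \left(-5\right) \left(-38\right) + 84986} = \frac{1}{\frac{285}{2} + 84986} = \frac{1}{\frac{170257}{2}} = \frac{2}{170257}$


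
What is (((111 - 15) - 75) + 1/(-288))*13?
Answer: 78611/288 ≈ 272.96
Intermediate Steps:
(((111 - 15) - 75) + 1/(-288))*13 = ((96 - 75) - 1/288)*13 = (21 - 1/288)*13 = (6047/288)*13 = 78611/288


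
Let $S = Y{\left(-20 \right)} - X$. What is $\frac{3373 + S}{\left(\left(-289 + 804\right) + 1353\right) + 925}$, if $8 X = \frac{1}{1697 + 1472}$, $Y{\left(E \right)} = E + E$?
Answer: $\frac{84498215}{70808136} \approx 1.1933$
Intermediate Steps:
$Y{\left(E \right)} = 2 E$
$X = \frac{1}{25352}$ ($X = \frac{1}{8 \left(1697 + 1472\right)} = \frac{1}{8 \cdot 3169} = \frac{1}{8} \cdot \frac{1}{3169} = \frac{1}{25352} \approx 3.9445 \cdot 10^{-5}$)
$S = - \frac{1014081}{25352}$ ($S = 2 \left(-20\right) - \frac{1}{25352} = -40 - \frac{1}{25352} = - \frac{1014081}{25352} \approx -40.0$)
$\frac{3373 + S}{\left(\left(-289 + 804\right) + 1353\right) + 925} = \frac{3373 - \frac{1014081}{25352}}{\left(\left(-289 + 804\right) + 1353\right) + 925} = \frac{84498215}{25352 \left(\left(515 + 1353\right) + 925\right)} = \frac{84498215}{25352 \left(1868 + 925\right)} = \frac{84498215}{25352 \cdot 2793} = \frac{84498215}{25352} \cdot \frac{1}{2793} = \frac{84498215}{70808136}$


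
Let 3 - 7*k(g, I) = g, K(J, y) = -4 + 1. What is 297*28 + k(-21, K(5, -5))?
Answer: 58236/7 ≈ 8319.4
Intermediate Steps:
K(J, y) = -3
k(g, I) = 3/7 - g/7
297*28 + k(-21, K(5, -5)) = 297*28 + (3/7 - 1/7*(-21)) = 8316 + (3/7 + 3) = 8316 + 24/7 = 58236/7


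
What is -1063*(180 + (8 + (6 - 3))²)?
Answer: -319963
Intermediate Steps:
-1063*(180 + (8 + (6 - 3))²) = -1063*(180 + (8 + 3)²) = -1063*(180 + 11²) = -1063*(180 + 121) = -1063*301 = -319963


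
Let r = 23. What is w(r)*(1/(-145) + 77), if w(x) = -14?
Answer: -156296/145 ≈ -1077.9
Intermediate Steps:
w(r)*(1/(-145) + 77) = -14*(1/(-145) + 77) = -14*(-1/145 + 77) = -14*11164/145 = -156296/145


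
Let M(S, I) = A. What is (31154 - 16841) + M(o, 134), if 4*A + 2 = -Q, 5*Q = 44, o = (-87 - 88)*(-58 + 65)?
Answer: 143103/10 ≈ 14310.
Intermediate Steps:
o = -1225 (o = -175*7 = -1225)
Q = 44/5 (Q = (⅕)*44 = 44/5 ≈ 8.8000)
A = -27/10 (A = -½ + (-1*44/5)/4 = -½ + (¼)*(-44/5) = -½ - 11/5 = -27/10 ≈ -2.7000)
M(S, I) = -27/10
(31154 - 16841) + M(o, 134) = (31154 - 16841) - 27/10 = 14313 - 27/10 = 143103/10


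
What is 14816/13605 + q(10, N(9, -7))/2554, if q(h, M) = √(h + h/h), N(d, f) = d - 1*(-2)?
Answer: 14816/13605 + √11/2554 ≈ 1.0903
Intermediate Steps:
N(d, f) = 2 + d (N(d, f) = d + 2 = 2 + d)
q(h, M) = √(1 + h) (q(h, M) = √(h + 1) = √(1 + h))
14816/13605 + q(10, N(9, -7))/2554 = 14816/13605 + √(1 + 10)/2554 = 14816*(1/13605) + √11*(1/2554) = 14816/13605 + √11/2554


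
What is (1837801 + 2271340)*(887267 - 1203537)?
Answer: -1299598024070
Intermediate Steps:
(1837801 + 2271340)*(887267 - 1203537) = 4109141*(-316270) = -1299598024070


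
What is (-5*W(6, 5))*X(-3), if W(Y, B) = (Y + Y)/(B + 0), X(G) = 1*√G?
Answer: -12*I*√3 ≈ -20.785*I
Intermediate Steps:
X(G) = √G
W(Y, B) = 2*Y/B (W(Y, B) = (2*Y)/B = 2*Y/B)
(-5*W(6, 5))*X(-3) = (-10*6/5)*√(-3) = (-10*6/5)*(I*√3) = (-5*12/5)*(I*√3) = -12*I*√3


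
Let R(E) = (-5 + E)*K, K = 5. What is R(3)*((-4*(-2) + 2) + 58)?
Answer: -680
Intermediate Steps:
R(E) = -25 + 5*E (R(E) = (-5 + E)*5 = -25 + 5*E)
R(3)*((-4*(-2) + 2) + 58) = (-25 + 5*3)*((-4*(-2) + 2) + 58) = (-25 + 15)*((8 + 2) + 58) = -10*(10 + 58) = -10*68 = -680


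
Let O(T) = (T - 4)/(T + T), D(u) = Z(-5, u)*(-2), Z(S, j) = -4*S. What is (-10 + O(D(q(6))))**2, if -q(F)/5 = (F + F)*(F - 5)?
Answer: 35721/400 ≈ 89.302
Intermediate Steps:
q(F) = -10*F*(-5 + F) (q(F) = -5*(F + F)*(F - 5) = -5*2*F*(-5 + F) = -10*F*(-5 + F))
D(u) = -40 (D(u) = -4*(-5)*(-2) = 20*(-2) = -40)
O(T) = (-4 + T)/(2*T) (O(T) = (-4 + T)/((2*T)) = (-4 + T)*(1/(2*T)) = (-4 + T)/(2*T))
(-10 + O(D(q(6))))**2 = (-10 + (1/2)*(-4 - 40)/(-40))**2 = (-10 + (1/2)*(-1/40)*(-44))**2 = (-10 + 11/20)**2 = (-189/20)**2 = 35721/400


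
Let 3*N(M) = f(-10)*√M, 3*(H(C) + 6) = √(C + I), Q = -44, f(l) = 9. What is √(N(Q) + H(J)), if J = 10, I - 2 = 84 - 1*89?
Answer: √(-54 + 3*√7 + 54*I*√11)/3 ≈ 2.7775 + 3.5823*I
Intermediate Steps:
I = -3 (I = 2 + (84 - 1*89) = 2 + (84 - 89) = 2 - 5 = -3)
H(C) = -6 + √(-3 + C)/3 (H(C) = -6 + √(C - 3)/3 = -6 + √(-3 + C)/3)
N(M) = 3*√M (N(M) = (9*√M)/3 = 3*√M)
√(N(Q) + H(J)) = √(3*√(-44) + (-6 + √(-3 + 10)/3)) = √(3*(2*I*√11) + (-6 + √7/3)) = √(6*I*√11 + (-6 + √7/3)) = √(-6 + √7/3 + 6*I*√11)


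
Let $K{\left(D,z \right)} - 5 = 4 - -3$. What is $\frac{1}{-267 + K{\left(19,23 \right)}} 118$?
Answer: $- \frac{118}{255} \approx -0.46275$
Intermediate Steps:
$K{\left(D,z \right)} = 12$ ($K{\left(D,z \right)} = 5 + \left(4 - -3\right) = 5 + \left(4 + 3\right) = 5 + 7 = 12$)
$\frac{1}{-267 + K{\left(19,23 \right)}} 118 = \frac{1}{-267 + 12} \cdot 118 = \frac{1}{-255} \cdot 118 = \left(- \frac{1}{255}\right) 118 = - \frac{118}{255}$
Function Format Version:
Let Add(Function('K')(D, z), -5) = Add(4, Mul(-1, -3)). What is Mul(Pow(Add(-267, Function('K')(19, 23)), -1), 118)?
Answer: Rational(-118, 255) ≈ -0.46275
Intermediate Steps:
Function('K')(D, z) = 12 (Function('K')(D, z) = Add(5, Add(4, Mul(-1, -3))) = Add(5, Add(4, 3)) = Add(5, 7) = 12)
Mul(Pow(Add(-267, Function('K')(19, 23)), -1), 118) = Mul(Pow(Add(-267, 12), -1), 118) = Mul(Pow(-255, -1), 118) = Mul(Rational(-1, 255), 118) = Rational(-118, 255)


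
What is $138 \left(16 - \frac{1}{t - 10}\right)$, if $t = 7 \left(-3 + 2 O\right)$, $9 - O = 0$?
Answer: $\frac{209622}{95} \approx 2206.5$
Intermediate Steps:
$O = 9$ ($O = 9 - 0 = 9 + 0 = 9$)
$t = 105$ ($t = 7 \left(-3 + 2 \cdot 9\right) = 7 \left(-3 + 18\right) = 7 \cdot 15 = 105$)
$138 \left(16 - \frac{1}{t - 10}\right) = 138 \left(16 - \frac{1}{105 - 10}\right) = 138 \left(16 - \frac{1}{95}\right) = 138 \cdot \frac{1519}{95} = \frac{209622}{95}$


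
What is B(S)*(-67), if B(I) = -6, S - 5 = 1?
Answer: 402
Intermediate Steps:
S = 6 (S = 5 + 1 = 6)
B(S)*(-67) = -6*(-67) = 402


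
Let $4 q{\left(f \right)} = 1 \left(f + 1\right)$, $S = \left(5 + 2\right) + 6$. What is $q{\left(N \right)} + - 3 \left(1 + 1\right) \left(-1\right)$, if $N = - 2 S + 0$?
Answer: $- \frac{1}{4} \approx -0.25$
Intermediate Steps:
$S = 13$ ($S = 7 + 6 = 13$)
$N = -26$ ($N = \left(-2\right) 13 + 0 = -26 + 0 = -26$)
$q{\left(f \right)} = \frac{1}{4} + \frac{f}{4}$ ($q{\left(f \right)} = \frac{1 \left(f + 1\right)}{4} = \frac{1 \left(1 + f\right)}{4} = \frac{1 + f}{4} = \frac{1}{4} + \frac{f}{4}$)
$q{\left(N \right)} + - 3 \left(1 + 1\right) \left(-1\right) = \left(\frac{1}{4} + \frac{1}{4} \left(-26\right)\right) + - 3 \left(1 + 1\right) \left(-1\right) = \left(\frac{1}{4} - \frac{13}{2}\right) + \left(-3\right) 2 \left(-1\right) = - \frac{25}{4} - -6 = - \frac{25}{4} + 6 = - \frac{1}{4}$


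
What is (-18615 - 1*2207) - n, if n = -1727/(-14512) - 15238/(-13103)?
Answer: -3959562387729/190150736 ≈ -20823.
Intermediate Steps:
n = 243762737/190150736 (n = -1727*(-1/14512) - 15238*(-1/13103) = 1727/14512 + 15238/13103 = 243762737/190150736 ≈ 1.2819)
(-18615 - 1*2207) - n = (-18615 - 1*2207) - 1*243762737/190150736 = (-18615 - 2207) - 243762737/190150736 = -20822 - 243762737/190150736 = -3959562387729/190150736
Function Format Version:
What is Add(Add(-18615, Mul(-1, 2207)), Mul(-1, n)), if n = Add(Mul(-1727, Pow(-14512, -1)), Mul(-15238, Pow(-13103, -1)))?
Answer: Rational(-3959562387729, 190150736) ≈ -20823.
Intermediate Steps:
n = Rational(243762737, 190150736) (n = Add(Mul(-1727, Rational(-1, 14512)), Mul(-15238, Rational(-1, 13103))) = Add(Rational(1727, 14512), Rational(15238, 13103)) = Rational(243762737, 190150736) ≈ 1.2819)
Add(Add(-18615, Mul(-1, 2207)), Mul(-1, n)) = Add(Add(-18615, Mul(-1, 2207)), Mul(-1, Rational(243762737, 190150736))) = Add(Add(-18615, -2207), Rational(-243762737, 190150736)) = Add(-20822, Rational(-243762737, 190150736)) = Rational(-3959562387729, 190150736)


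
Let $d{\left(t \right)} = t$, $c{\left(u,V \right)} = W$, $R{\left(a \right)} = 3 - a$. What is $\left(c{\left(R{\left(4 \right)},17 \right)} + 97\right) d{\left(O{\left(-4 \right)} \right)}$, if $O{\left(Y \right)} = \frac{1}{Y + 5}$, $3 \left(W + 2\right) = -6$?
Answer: $93$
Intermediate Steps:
$W = -4$ ($W = -2 + \frac{1}{3} \left(-6\right) = -2 - 2 = -4$)
$O{\left(Y \right)} = \frac{1}{5 + Y}$
$c{\left(u,V \right)} = -4$
$\left(c{\left(R{\left(4 \right)},17 \right)} + 97\right) d{\left(O{\left(-4 \right)} \right)} = \frac{-4 + 97}{5 - 4} = \frac{93}{1} = 93 \cdot 1 = 93$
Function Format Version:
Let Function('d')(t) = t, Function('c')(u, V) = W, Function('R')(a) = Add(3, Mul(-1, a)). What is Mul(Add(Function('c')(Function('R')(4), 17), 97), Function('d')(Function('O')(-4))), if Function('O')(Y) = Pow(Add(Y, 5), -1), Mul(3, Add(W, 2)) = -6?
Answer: 93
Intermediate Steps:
W = -4 (W = Add(-2, Mul(Rational(1, 3), -6)) = Add(-2, -2) = -4)
Function('O')(Y) = Pow(Add(5, Y), -1)
Function('c')(u, V) = -4
Mul(Add(Function('c')(Function('R')(4), 17), 97), Function('d')(Function('O')(-4))) = Mul(Add(-4, 97), Pow(Add(5, -4), -1)) = Mul(93, Pow(1, -1)) = Mul(93, 1) = 93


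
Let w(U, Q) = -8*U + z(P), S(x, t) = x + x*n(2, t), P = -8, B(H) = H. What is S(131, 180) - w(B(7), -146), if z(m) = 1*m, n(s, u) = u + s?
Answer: 24037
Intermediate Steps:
n(s, u) = s + u
z(m) = m
S(x, t) = x + x*(2 + t)
w(U, Q) = -8 - 8*U (w(U, Q) = -8*U - 8 = -8 - 8*U)
S(131, 180) - w(B(7), -146) = 131*(3 + 180) - (-8 - 8*7) = 131*183 - (-8 - 56) = 23973 - 1*(-64) = 23973 + 64 = 24037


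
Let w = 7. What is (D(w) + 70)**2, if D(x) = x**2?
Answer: 14161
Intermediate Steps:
(D(w) + 70)**2 = (7**2 + 70)**2 = (49 + 70)**2 = 119**2 = 14161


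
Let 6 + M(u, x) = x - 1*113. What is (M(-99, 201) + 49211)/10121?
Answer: 49293/10121 ≈ 4.8704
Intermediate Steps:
M(u, x) = -119 + x (M(u, x) = -6 + (x - 1*113) = -6 + (x - 113) = -6 + (-113 + x) = -119 + x)
(M(-99, 201) + 49211)/10121 = ((-119 + 201) + 49211)/10121 = (82 + 49211)*(1/10121) = 49293*(1/10121) = 49293/10121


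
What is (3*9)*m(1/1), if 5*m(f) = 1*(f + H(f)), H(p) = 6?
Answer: 189/5 ≈ 37.800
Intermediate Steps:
m(f) = 6/5 + f/5 (m(f) = (1*(f + 6))/5 = (1*(6 + f))/5 = (6 + f)/5 = 6/5 + f/5)
(3*9)*m(1/1) = (3*9)*(6/5 + (⅕)/1) = 27*(6/5 + (⅕)*1) = 27*(6/5 + ⅕) = 27*(7/5) = 189/5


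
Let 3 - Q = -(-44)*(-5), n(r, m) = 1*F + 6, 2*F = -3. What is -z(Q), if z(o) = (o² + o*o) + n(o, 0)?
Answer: -198925/2 ≈ -99463.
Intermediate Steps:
F = -3/2 (F = (½)*(-3) = -3/2 ≈ -1.5000)
n(r, m) = 9/2 (n(r, m) = 1*(-3/2) + 6 = -3/2 + 6 = 9/2)
Q = 223 (Q = 3 - (-11)*(-4*(-5)) = 3 - (-11)*20 = 3 - 1*(-220) = 3 + 220 = 223)
z(o) = 9/2 + 2*o² (z(o) = (o² + o*o) + 9/2 = (o² + o²) + 9/2 = 2*o² + 9/2 = 9/2 + 2*o²)
-z(Q) = -(9/2 + 2*223²) = -(9/2 + 2*49729) = -(9/2 + 99458) = -1*198925/2 = -198925/2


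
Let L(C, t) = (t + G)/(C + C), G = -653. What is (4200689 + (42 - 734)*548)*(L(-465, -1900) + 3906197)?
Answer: 4627505426209633/310 ≈ 1.4927e+13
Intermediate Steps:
L(C, t) = (-653 + t)/(2*C) (L(C, t) = (t - 653)/(C + C) = (-653 + t)/((2*C)) = (-653 + t)*(1/(2*C)) = (-653 + t)/(2*C))
(4200689 + (42 - 734)*548)*(L(-465, -1900) + 3906197) = (4200689 + (42 - 734)*548)*((½)*(-653 - 1900)/(-465) + 3906197) = (4200689 - 692*548)*((½)*(-1/465)*(-2553) + 3906197) = (4200689 - 379216)*(851/310 + 3906197) = 3821473*(1210921921/310) = 4627505426209633/310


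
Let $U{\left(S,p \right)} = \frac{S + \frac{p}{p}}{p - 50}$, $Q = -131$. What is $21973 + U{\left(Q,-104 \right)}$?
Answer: $\frac{1691986}{77} \approx 21974.0$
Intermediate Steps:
$U{\left(S,p \right)} = \frac{1 + S}{-50 + p}$ ($U{\left(S,p \right)} = \frac{S + 1}{-50 + p} = \frac{1 + S}{-50 + p}$)
$21973 + U{\left(Q,-104 \right)} = 21973 + \frac{1 - 131}{-50 - 104} = 21973 + \frac{1}{-154} \left(-130\right) = 21973 - - \frac{65}{77} = 21973 + \frac{65}{77} = \frac{1691986}{77}$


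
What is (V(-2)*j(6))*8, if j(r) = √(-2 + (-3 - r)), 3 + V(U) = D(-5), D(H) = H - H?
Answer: -24*I*√11 ≈ -79.599*I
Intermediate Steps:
D(H) = 0
V(U) = -3 (V(U) = -3 + 0 = -3)
j(r) = √(-5 - r)
(V(-2)*j(6))*8 = -3*√(-5 - 1*6)*8 = -3*√(-5 - 6)*8 = -3*I*√11*8 = -24*I*√11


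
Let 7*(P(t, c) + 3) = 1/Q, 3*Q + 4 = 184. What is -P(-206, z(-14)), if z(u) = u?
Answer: 1259/420 ≈ 2.9976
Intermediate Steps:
Q = 60 (Q = -4/3 + (⅓)*184 = -4/3 + 184/3 = 60)
P(t, c) = -1259/420 (P(t, c) = -3 + (⅐)/60 = -3 + (⅐)*(1/60) = -3 + 1/420 = -1259/420)
-P(-206, z(-14)) = -1*(-1259/420) = 1259/420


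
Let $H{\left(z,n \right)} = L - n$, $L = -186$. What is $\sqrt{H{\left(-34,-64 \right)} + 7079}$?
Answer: $3 \sqrt{773} \approx 83.409$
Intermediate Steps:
$H{\left(z,n \right)} = -186 - n$
$\sqrt{H{\left(-34,-64 \right)} + 7079} = \sqrt{\left(-186 - -64\right) + 7079} = \sqrt{\left(-186 + 64\right) + 7079} = \sqrt{-122 + 7079} = \sqrt{6957} = 3 \sqrt{773}$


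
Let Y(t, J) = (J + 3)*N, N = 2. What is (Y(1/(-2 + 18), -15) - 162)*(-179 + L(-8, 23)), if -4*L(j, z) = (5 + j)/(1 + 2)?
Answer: 66495/2 ≈ 33248.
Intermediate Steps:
Y(t, J) = 6 + 2*J (Y(t, J) = (J + 3)*2 = (3 + J)*2 = 6 + 2*J)
L(j, z) = -5/12 - j/12 (L(j, z) = -(5 + j)/(4*(1 + 2)) = -(5 + j)/(4*3) = -(5/3 + j/3)/4 = -5/12 - j/12)
(Y(1/(-2 + 18), -15) - 162)*(-179 + L(-8, 23)) = ((6 + 2*(-15)) - 162)*(-179 + (-5/12 - 1/12*(-8))) = ((6 - 30) - 162)*(-179 + (-5/12 + ⅔)) = (-24 - 162)*(-179 + ¼) = -186*(-715/4) = 66495/2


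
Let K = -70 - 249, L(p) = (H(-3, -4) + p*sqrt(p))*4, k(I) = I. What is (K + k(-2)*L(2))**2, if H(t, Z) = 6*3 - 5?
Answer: 179441 + 13536*sqrt(2) ≈ 1.9858e+5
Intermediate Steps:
H(t, Z) = 13 (H(t, Z) = 18 - 5 = 13)
L(p) = 52 + 4*p**(3/2) (L(p) = (13 + p*sqrt(p))*4 = (13 + p**(3/2))*4 = 52 + 4*p**(3/2))
K = -319
(K + k(-2)*L(2))**2 = (-319 - 2*(52 + 4*2**(3/2)))**2 = (-319 - 2*(52 + 4*(2*sqrt(2))))**2 = (-319 - 2*(52 + 8*sqrt(2)))**2 = (-319 + (-104 - 16*sqrt(2)))**2 = (-423 - 16*sqrt(2))**2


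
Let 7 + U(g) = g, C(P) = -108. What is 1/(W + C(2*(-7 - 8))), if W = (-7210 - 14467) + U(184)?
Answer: -1/21608 ≈ -4.6279e-5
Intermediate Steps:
U(g) = -7 + g
W = -21500 (W = (-7210 - 14467) + (-7 + 184) = -21677 + 177 = -21500)
1/(W + C(2*(-7 - 8))) = 1/(-21500 - 108) = 1/(-21608) = -1/21608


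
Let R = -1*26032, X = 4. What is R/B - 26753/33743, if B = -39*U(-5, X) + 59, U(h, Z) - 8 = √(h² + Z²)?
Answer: 13886909274/3475529 - 63453*√41/103 ≈ 50.989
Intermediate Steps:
U(h, Z) = 8 + √(Z² + h²) (U(h, Z) = 8 + √(h² + Z²) = 8 + √(Z² + h²))
R = -26032
B = -253 - 39*√41 (B = -39*(8 + √(4² + (-5)²)) + 59 = -39*(8 + √(16 + 25)) + 59 = -39*(8 + √41) + 59 = (-312 - 39*√41) + 59 = -253 - 39*√41 ≈ -502.72)
R/B - 26753/33743 = -26032/(-253 - 39*√41) - 26753/33743 = -26753/33743 - 26032/(-253 - 39*√41)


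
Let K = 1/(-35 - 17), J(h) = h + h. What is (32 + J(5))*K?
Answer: -21/26 ≈ -0.80769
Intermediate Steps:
J(h) = 2*h
K = -1/52 (K = 1/(-52) = -1/52 ≈ -0.019231)
(32 + J(5))*K = (32 + 2*5)*(-1/52) = (32 + 10)*(-1/52) = 42*(-1/52) = -21/26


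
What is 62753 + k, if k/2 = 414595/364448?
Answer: 11435517267/182224 ≈ 62755.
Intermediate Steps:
k = 414595/182224 (k = 2*(414595/364448) = 414595/182224 ≈ 2.2752)
62753 + k = 62753 + 414595/182224 = 11435517267/182224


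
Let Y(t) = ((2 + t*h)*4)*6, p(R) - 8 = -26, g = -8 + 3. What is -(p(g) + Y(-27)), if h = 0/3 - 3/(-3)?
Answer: 618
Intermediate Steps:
h = 1 (h = 0*(⅓) - 3*(-⅓) = 0 + 1 = 1)
g = -5
p(R) = -18 (p(R) = 8 - 26 = -18)
Y(t) = 48 + 24*t (Y(t) = ((2 + t*1)*4)*6 = ((2 + t)*4)*6 = (8 + 4*t)*6 = 48 + 24*t)
-(p(g) + Y(-27)) = -(-18 + (48 + 24*(-27))) = -(-18 + (48 - 648)) = -(-18 - 600) = -1*(-618) = 618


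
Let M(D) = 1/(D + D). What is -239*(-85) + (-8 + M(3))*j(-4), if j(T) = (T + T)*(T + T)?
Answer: 59441/3 ≈ 19814.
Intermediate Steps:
j(T) = 4*T**2 (j(T) = (2*T)*(2*T) = 4*T**2)
M(D) = 1/(2*D)
-239*(-85) + (-8 + M(3))*j(-4) = -239*(-85) + (-8 + (1/2)/3)*(4*(-4)**2) = 20315 + (-8 + (1/2)*(1/3))*(4*16) = 20315 + (-8 + 1/6)*64 = 20315 - 47/6*64 = 20315 - 1504/3 = 59441/3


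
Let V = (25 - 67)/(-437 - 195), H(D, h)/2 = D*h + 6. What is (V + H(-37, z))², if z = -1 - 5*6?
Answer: 531028466089/99856 ≈ 5.3179e+6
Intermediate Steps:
z = -31 (z = -1 - 30 = -31)
H(D, h) = 12 + 2*D*h (H(D, h) = 2*(D*h + 6) = 2*(6 + D*h) = 12 + 2*D*h)
V = 21/316 (V = -42/(-632) = -42*(-1/632) = 21/316 ≈ 0.066456)
(V + H(-37, z))² = (21/316 + (12 + 2*(-37)*(-31)))² = (21/316 + (12 + 2294))² = (21/316 + 2306)² = (728717/316)² = 531028466089/99856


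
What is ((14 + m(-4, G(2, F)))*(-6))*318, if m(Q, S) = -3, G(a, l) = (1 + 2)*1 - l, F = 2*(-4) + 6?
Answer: -20988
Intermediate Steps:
F = -2 (F = -8 + 6 = -2)
G(a, l) = 3 - l (G(a, l) = 3*1 - l = 3 - l)
((14 + m(-4, G(2, F)))*(-6))*318 = ((14 - 3)*(-6))*318 = (11*(-6))*318 = -66*318 = -20988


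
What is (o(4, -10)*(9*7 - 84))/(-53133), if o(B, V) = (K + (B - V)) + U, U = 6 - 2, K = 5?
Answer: 161/17711 ≈ 0.0090904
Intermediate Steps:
U = 4
o(B, V) = 9 + B - V (o(B, V) = (5 + (B - V)) + 4 = (5 + B - V) + 4 = 9 + B - V)
(o(4, -10)*(9*7 - 84))/(-53133) = ((9 + 4 - 1*(-10))*(9*7 - 84))/(-53133) = ((9 + 4 + 10)*(63 - 84))*(-1/53133) = (23*(-21))*(-1/53133) = -483*(-1/53133) = 161/17711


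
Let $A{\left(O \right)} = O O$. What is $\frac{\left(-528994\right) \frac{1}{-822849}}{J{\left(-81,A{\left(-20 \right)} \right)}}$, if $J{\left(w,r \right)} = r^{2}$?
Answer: $\frac{264497}{65827920000} \approx 4.018 \cdot 10^{-6}$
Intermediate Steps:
$A{\left(O \right)} = O^{2}$
$\frac{\left(-528994\right) \frac{1}{-822849}}{J{\left(-81,A{\left(-20 \right)} \right)}} = \frac{\left(-528994\right) \frac{1}{-822849}}{\left(\left(-20\right)^{2}\right)^{2}} = \frac{\left(-528994\right) \left(- \frac{1}{822849}\right)}{400^{2}} = \frac{528994}{822849 \cdot 160000} = \frac{528994}{822849} \cdot \frac{1}{160000} = \frac{264497}{65827920000}$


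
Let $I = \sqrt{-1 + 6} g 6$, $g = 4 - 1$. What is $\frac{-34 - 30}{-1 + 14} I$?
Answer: $- \frac{1152 \sqrt{5}}{13} \approx -198.15$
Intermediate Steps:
$g = 3$
$I = 18 \sqrt{5}$ ($I = \sqrt{-1 + 6} \cdot 3 \cdot 6 = \sqrt{5} \cdot 3 \cdot 6 = 3 \sqrt{5} \cdot 6 = 18 \sqrt{5} \approx 40.249$)
$\frac{-34 - 30}{-1 + 14} I = \frac{-34 - 30}{-1 + 14} \cdot 18 \sqrt{5} = - \frac{64}{13} \cdot 18 \sqrt{5} = \left(-64\right) \frac{1}{13} \cdot 18 \sqrt{5} = - \frac{64 \cdot 18 \sqrt{5}}{13} = - \frac{1152 \sqrt{5}}{13}$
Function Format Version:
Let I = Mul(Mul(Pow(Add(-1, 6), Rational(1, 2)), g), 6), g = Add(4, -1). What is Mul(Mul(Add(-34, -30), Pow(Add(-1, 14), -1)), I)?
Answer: Mul(Rational(-1152, 13), Pow(5, Rational(1, 2))) ≈ -198.15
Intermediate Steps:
g = 3
I = Mul(18, Pow(5, Rational(1, 2))) (I = Mul(Mul(Pow(Add(-1, 6), Rational(1, 2)), 3), 6) = Mul(Mul(Pow(5, Rational(1, 2)), 3), 6) = Mul(Mul(3, Pow(5, Rational(1, 2))), 6) = Mul(18, Pow(5, Rational(1, 2))) ≈ 40.249)
Mul(Mul(Add(-34, -30), Pow(Add(-1, 14), -1)), I) = Mul(Mul(Add(-34, -30), Pow(Add(-1, 14), -1)), Mul(18, Pow(5, Rational(1, 2)))) = Mul(Mul(-64, Pow(13, -1)), Mul(18, Pow(5, Rational(1, 2)))) = Mul(Mul(-64, Rational(1, 13)), Mul(18, Pow(5, Rational(1, 2)))) = Mul(Rational(-64, 13), Mul(18, Pow(5, Rational(1, 2)))) = Mul(Rational(-1152, 13), Pow(5, Rational(1, 2)))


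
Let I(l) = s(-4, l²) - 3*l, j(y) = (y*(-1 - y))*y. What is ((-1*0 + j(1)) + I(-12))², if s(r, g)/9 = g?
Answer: 1768900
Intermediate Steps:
s(r, g) = 9*g
j(y) = y²*(-1 - y)
I(l) = -3*l + 9*l² (I(l) = 9*l² - 3*l = -3*l + 9*l²)
((-1*0 + j(1)) + I(-12))² = ((-1*0 + 1²*(-1 - 1*1)) + 3*(-12)*(-1 + 3*(-12)))² = ((0 + 1*(-1 - 1)) + 3*(-12)*(-1 - 36))² = ((0 + 1*(-2)) + 3*(-12)*(-37))² = ((0 - 2) + 1332)² = (-2 + 1332)² = 1330² = 1768900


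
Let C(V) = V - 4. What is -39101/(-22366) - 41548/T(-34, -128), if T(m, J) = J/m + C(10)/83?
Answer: -655488895317/60544762 ≈ -10827.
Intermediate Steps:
C(V) = -4 + V
T(m, J) = 6/83 + J/m (T(m, J) = J/m + (-4 + 10)/83 = J/m + 6*(1/83) = J/m + 6/83 = 6/83 + J/m)
-39101/(-22366) - 41548/T(-34, -128) = -39101/(-22366) - 41548/(6/83 - 128/(-34)) = -39101*(-1/22366) - 41548/(6/83 - 128*(-1/34)) = 39101/22366 - 41548/(6/83 + 64/17) = 39101/22366 - 41548/5414/1411 = 39101/22366 - 41548*1411/5414 = 39101/22366 - 29312114/2707 = -655488895317/60544762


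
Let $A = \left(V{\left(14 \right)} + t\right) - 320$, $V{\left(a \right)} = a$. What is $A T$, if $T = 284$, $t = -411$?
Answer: $-203628$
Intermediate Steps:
$A = -717$ ($A = \left(14 - 411\right) - 320 = -397 - 320 = -717$)
$A T = \left(-717\right) 284 = -203628$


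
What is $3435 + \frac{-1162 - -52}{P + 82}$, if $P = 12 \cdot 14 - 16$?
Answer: $\frac{133780}{39} \approx 3430.3$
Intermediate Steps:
$P = 152$ ($P = 168 - 16 = 152$)
$3435 + \frac{-1162 - -52}{P + 82} = 3435 + \frac{-1162 - -52}{152 + 82} = 3435 + \frac{-1162 + \left(72 - 20\right)}{234} = 3435 + \left(-1162 + 52\right) \frac{1}{234} = 3435 - \frac{185}{39} = \frac{133780}{39}$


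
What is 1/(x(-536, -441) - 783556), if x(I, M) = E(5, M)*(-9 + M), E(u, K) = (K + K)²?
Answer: -1/350849356 ≈ -2.8502e-9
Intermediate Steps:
E(u, K) = 4*K² (E(u, K) = (2*K)² = 4*K²)
x(I, M) = 4*M²*(-9 + M) (x(I, M) = (4*M²)*(-9 + M) = 4*M²*(-9 + M))
1/(x(-536, -441) - 783556) = 1/(4*(-441)²*(-9 - 441) - 783556) = 1/(4*194481*(-450) - 783556) = 1/(-350065800 - 783556) = 1/(-350849356) = -1/350849356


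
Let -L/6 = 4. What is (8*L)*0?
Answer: 0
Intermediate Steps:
L = -24 (L = -6*4 = -24)
(8*L)*0 = (8*(-24))*0 = -192*0 = 0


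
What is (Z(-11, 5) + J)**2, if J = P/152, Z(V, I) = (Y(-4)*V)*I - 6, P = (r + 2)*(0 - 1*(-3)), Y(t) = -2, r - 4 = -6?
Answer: 10816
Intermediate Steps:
r = -2 (r = 4 - 6 = -2)
P = 0 (P = (-2 + 2)*(0 - 1*(-3)) = 0*(0 + 3) = 0*3 = 0)
Z(V, I) = -6 - 2*I*V (Z(V, I) = (-2*V)*I - 6 = -2*I*V - 6 = -6 - 2*I*V)
J = 0 (J = 0/152 = 0*(1/152) = 0)
(Z(-11, 5) + J)**2 = ((-6 - 2*5*(-11)) + 0)**2 = ((-6 + 110) + 0)**2 = (104 + 0)**2 = 104**2 = 10816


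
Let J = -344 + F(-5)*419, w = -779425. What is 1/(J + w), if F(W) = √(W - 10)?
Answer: -259923/202680775592 - 419*I*√15/608042326776 ≈ -1.2824e-6 - 2.6689e-9*I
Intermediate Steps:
F(W) = √(-10 + W)
J = -344 + 419*I*√15 (J = -344 + √(-10 - 5)*419 = -344 + √(-15)*419 = -344 + (I*√15)*419 = -344 + 419*I*√15 ≈ -344.0 + 1622.8*I)
1/(J + w) = 1/((-344 + 419*I*√15) - 779425) = 1/(-779769 + 419*I*√15)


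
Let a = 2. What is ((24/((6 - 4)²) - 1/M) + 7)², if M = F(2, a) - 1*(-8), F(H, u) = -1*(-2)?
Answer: 16641/100 ≈ 166.41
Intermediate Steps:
F(H, u) = 2
M = 10 (M = 2 - 1*(-8) = 2 + 8 = 10)
((24/((6 - 4)²) - 1/M) + 7)² = ((24/((6 - 4)²) - 1/10) + 7)² = ((24/(2²) - 1*⅒) + 7)² = ((24/4 - ⅒) + 7)² = ((24*(¼) - ⅒) + 7)² = ((6 - ⅒) + 7)² = (59/10 + 7)² = (129/10)² = 16641/100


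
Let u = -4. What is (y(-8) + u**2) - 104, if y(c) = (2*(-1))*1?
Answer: -90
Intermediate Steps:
y(c) = -2 (y(c) = -2*1 = -2)
(y(-8) + u**2) - 104 = (-2 + (-4)**2) - 104 = (-2 + 16) - 104 = 14 - 104 = -90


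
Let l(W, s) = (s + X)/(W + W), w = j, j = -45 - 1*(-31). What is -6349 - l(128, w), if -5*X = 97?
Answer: -8126553/1280 ≈ -6348.9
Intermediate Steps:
X = -97/5 (X = -⅕*97 = -97/5 ≈ -19.400)
j = -14 (j = -45 + 31 = -14)
w = -14
l(W, s) = (-97/5 + s)/(2*W) (l(W, s) = (s - 97/5)/(W + W) = (-97/5 + s)/((2*W)) = (-97/5 + s)*(1/(2*W)) = (-97/5 + s)/(2*W))
-6349 - l(128, w) = -6349 - (-97 + 5*(-14))/(10*128) = -6349 - (-97 - 70)/(10*128) = -6349 - (-167)/(10*128) = -6349 - 1*(-167/1280) = -6349 + 167/1280 = -8126553/1280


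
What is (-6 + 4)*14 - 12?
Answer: -40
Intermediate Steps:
(-6 + 4)*14 - 12 = -2*14 - 12 = -28 - 12 = -40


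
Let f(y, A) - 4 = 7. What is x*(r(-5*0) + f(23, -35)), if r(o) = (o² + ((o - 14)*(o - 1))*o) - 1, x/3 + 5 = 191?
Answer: 5580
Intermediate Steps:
f(y, A) = 11 (f(y, A) = 4 + 7 = 11)
x = 558 (x = -15 + 3*191 = -15 + 573 = 558)
r(o) = -1 + o² + o*(-1 + o)*(-14 + o) (r(o) = (o² + ((-14 + o)*(-1 + o))*o) - 1 = (o² + ((-1 + o)*(-14 + o))*o) - 1 = (o² + o*(-1 + o)*(-14 + o)) - 1 = -1 + o² + o*(-1 + o)*(-14 + o))
x*(r(-5*0) + f(23, -35)) = 558*((-1 + (-5*0)³ - 14*(-5*0)² + 14*(-5*0)) + 11) = 558*((-1 + 0³ - 14*0² + 14*0) + 11) = 558*((-1 + 0 - 14*0 + 0) + 11) = 558*((-1 + 0 + 0 + 0) + 11) = 558*(-1 + 11) = 558*10 = 5580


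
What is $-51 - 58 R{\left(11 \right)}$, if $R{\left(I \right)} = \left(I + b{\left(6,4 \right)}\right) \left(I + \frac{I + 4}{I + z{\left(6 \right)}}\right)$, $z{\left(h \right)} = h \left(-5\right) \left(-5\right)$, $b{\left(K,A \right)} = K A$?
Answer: $- \frac{519113}{23} \approx -22570.0$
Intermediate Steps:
$b{\left(K,A \right)} = A K$
$z{\left(h \right)} = 25 h$ ($z{\left(h \right)} = - 5 h \left(-5\right) = 25 h$)
$R{\left(I \right)} = \left(24 + I\right) \left(I + \frac{4 + I}{150 + I}\right)$ ($R{\left(I \right)} = \left(I + 4 \cdot 6\right) \left(I + \frac{I + 4}{I + 25 \cdot 6}\right) = \left(I + 24\right) \left(I + \frac{4 + I}{I + 150}\right) = \left(24 + I\right) \left(I + \frac{4 + I}{150 + I}\right)$)
$-51 - 58 R{\left(11 \right)} = -51 - 58 \frac{96 + 11^{3} + 175 \cdot 11^{2} + 3628 \cdot 11}{150 + 11} = -51 - 58 \frac{96 + 1331 + 175 \cdot 121 + 39908}{161} = -51 - 58 \frac{96 + 1331 + 21175 + 39908}{161} = -51 - 58 \cdot \frac{1}{161} \cdot 62510 = -51 - \frac{517940}{23} = - \frac{519113}{23}$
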